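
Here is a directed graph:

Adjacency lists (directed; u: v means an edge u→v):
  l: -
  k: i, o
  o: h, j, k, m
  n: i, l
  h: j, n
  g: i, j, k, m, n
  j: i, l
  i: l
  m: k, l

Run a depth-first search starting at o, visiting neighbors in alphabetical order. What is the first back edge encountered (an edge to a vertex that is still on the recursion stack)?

DFS from o (visiting neighbors in alphabetical order); mark gray on enter, black on exit:
o gray
  h gray
    j gray
      i gray
        l gray
        l black
      i black
      j→l: l black — skip
    j black
    n gray
      n→i: i black — skip
      n→l: l black — skip
    n black
  h black
  o→j: j black — skip
  k gray
    k→i: i black — skip
    k→o: o is gray → back edge
First back edge: k → o.

k->o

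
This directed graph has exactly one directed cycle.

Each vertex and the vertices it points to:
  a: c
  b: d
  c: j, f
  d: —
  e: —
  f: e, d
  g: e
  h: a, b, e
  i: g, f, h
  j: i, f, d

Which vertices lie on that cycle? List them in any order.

a, c, h, i, j

DFS with gray/black marking from a:
a gray
  c gray
    j gray
      i gray
        g gray
          e gray
          e black
        g black
        f gray
          f→e: e black — skip
          d gray
          d black
        f black
        h gray
          h→a: a is gray → back edge
Back edge closes the cycle a → c → j → i → h → a; its vertices are {a, c, h, i, j}.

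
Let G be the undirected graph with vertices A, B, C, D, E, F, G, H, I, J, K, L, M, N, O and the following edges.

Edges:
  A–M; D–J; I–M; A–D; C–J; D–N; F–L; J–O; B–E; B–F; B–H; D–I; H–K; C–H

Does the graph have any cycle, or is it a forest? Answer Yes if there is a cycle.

Yes

DFS, tracking each vertex's parent; an edge to a visited non-parent vertex closes a cycle.
Start from C:
visit C (parent –)
  visit H (parent C)
    visit K (parent H)
      K–H: parent, skip
    H–C: parent, skip
    visit B (parent H)
      B–H: parent, skip
      visit F (parent B)
        F–B: parent, skip
        visit L (parent F)
          L–F: parent, skip
      visit E (parent B)
        E–B: parent, skip
  visit J (parent C)
    visit O (parent J)
      O–J: parent, skip
    visit D (parent J)
      visit A (parent D)
        A–D: parent, skip
        visit M (parent A)
          visit I (parent M)
            I–D: D visited and ≠ parent → cycle
Cycle: D – A – M – I – D.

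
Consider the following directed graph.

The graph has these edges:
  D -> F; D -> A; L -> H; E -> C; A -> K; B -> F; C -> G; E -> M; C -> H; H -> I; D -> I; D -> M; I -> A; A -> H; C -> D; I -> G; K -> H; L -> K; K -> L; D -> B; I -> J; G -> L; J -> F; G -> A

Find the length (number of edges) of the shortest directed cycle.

For each vertex v, BFS finds the shortest path from v back to v.
The shortest such closed walk is L → K → L, length 2.

2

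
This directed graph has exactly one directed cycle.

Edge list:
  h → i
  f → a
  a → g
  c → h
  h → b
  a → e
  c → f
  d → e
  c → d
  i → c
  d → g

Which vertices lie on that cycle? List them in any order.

DFS with gray/black marking from c:
c gray
  h gray
    b gray
    b black
    i gray
      i→c: c is gray → back edge
Back edge closes the cycle c → h → i → c; its vertices are {c, h, i}.

c, h, i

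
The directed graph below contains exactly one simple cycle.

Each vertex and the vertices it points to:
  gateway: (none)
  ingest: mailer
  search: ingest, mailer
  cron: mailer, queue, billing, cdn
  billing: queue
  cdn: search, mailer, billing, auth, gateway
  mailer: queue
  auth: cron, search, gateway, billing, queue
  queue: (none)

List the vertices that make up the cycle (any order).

cdn, auth, cron

DFS with gray/black marking from cdn:
cdn gray
  search gray
    ingest gray
      mailer gray
        queue gray
        queue black
      mailer black
    ingest black
    search→mailer: mailer black — skip
  search black
  cdn→mailer: mailer black — skip
  billing gray
    billing→queue: queue black — skip
  billing black
  auth gray
    cron gray
      cron→mailer: mailer black — skip
      cron→queue: queue black — skip
      cron→billing: billing black — skip
      cron→cdn: cdn is gray → back edge
Back edge closes the cycle cdn → auth → cron → cdn; its vertices are {cdn, auth, cron}.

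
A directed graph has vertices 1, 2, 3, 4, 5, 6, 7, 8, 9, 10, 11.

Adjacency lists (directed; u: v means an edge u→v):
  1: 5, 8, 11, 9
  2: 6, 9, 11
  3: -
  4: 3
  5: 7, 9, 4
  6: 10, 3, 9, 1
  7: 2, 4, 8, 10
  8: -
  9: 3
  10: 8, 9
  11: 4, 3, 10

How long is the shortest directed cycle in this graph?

5

For each vertex v, BFS finds the shortest path from v back to v.
The shortest such closed walk is 2 → 6 → 1 → 5 → 7 → 2, length 5.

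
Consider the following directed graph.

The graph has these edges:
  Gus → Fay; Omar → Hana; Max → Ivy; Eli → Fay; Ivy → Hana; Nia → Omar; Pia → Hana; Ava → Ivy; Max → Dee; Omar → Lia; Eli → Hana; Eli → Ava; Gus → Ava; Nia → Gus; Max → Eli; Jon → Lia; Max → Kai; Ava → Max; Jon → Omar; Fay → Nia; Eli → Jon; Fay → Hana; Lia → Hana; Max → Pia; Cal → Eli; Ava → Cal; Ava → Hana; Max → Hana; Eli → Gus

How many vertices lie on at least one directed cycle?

A vertex is on a directed cycle iff it belongs to a strongly connected component of size ≥ 2 (or has a self-loop).
The vertices on cycles are {Ava, Cal, Eli, Fay, Gus, Max, Nia} — 7 in total.

7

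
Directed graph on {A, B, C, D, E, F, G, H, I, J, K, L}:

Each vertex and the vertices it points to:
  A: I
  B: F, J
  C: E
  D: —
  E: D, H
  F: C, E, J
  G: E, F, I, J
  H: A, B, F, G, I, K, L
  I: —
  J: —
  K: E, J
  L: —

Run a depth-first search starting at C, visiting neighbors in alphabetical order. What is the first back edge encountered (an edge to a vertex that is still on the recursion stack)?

F->C

DFS from C (visiting neighbors in alphabetical order); mark gray on enter, black on exit:
C gray
  E gray
    D gray
    D black
    H gray
      A gray
        I gray
        I black
      A black
      B gray
        F gray
          F→C: C is gray → back edge
First back edge: F → C.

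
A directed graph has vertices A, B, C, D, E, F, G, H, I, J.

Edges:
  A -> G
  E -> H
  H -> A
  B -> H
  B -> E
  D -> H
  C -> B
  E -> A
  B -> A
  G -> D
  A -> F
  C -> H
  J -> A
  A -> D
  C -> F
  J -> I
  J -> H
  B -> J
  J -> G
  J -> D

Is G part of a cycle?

G is on a cycle iff G can reach itself via ≥1 edge.
G → D → H → A → G — yes.

Yes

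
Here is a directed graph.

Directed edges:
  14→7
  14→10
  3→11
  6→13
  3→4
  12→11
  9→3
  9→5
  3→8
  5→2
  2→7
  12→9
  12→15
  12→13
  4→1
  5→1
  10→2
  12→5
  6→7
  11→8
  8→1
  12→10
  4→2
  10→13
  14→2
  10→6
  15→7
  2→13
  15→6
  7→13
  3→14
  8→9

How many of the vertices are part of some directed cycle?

4

A vertex is on a directed cycle iff it belongs to a strongly connected component of size ≥ 2 (or has a self-loop).
The vertices on cycles are {3, 8, 9, 11} — 4 in total.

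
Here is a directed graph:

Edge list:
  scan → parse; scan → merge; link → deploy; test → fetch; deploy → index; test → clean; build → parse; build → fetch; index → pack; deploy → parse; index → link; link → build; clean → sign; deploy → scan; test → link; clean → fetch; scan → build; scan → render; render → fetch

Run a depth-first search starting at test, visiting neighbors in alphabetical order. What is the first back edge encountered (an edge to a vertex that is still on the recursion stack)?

index→link

DFS from test (visiting neighbors in alphabetical order); mark gray on enter, black on exit:
test gray
  clean gray
    fetch gray
    fetch black
    sign gray
    sign black
  clean black
  test→fetch: fetch black — skip
  link gray
    build gray
      build→fetch: fetch black — skip
      parse gray
      parse black
    build black
    deploy gray
      index gray
        index→link: link is gray → back edge
First back edge: index → link.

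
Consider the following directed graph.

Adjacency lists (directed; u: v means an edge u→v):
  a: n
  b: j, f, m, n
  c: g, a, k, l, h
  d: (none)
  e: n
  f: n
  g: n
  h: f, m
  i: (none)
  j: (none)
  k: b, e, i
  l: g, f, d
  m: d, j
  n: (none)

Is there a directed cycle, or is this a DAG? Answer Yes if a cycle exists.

No

DFS with white/gray/black marking, starting from m:
m gray
  d gray
  d black
  j gray
  j black
m black
a gray
  n gray
  n black
a black
b gray
  b→j: j black — skip
  f gray
    f→n: n black — skip
  f black
  b→m: m black — skip
  b→n: n black — skip
b black
c gray
  g gray
    g→n: n black — skip
  g black
  c→a: a black — skip
  k gray
    k→b: b black — skip
    e gray
      e→n: n black — skip
    e black
    i gray
    i black
  k black
  l gray
    l→g: g black — skip
    l→f: f black — skip
    l→d: d black — skip
  l black
  h gray
    h→f: f black — skip
    h→m: m black — skip
  h black
c black
Every edge goes to a white or black vertex — no back edge, so the graph is acyclic.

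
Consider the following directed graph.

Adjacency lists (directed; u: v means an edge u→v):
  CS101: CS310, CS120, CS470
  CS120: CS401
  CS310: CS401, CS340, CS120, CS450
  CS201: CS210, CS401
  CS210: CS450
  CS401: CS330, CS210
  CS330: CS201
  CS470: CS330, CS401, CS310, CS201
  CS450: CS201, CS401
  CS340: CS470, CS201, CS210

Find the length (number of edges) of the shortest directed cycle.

For each vertex v, BFS finds the shortest path from v back to v.
The shortest such closed walk is CS310 → CS340 → CS470 → CS310, length 3.

3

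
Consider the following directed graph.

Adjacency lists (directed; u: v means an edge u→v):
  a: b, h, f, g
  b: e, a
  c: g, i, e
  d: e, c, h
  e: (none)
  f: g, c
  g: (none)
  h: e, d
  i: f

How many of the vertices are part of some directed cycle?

A vertex is on a directed cycle iff it belongs to a strongly connected component of size ≥ 2 (or has a self-loop).
The vertices on cycles are {a, b, c, d, f, h, i} — 7 in total.

7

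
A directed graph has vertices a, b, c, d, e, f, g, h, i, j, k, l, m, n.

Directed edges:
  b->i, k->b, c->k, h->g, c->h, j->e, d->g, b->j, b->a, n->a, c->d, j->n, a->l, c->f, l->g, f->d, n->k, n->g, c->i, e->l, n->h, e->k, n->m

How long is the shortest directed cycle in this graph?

4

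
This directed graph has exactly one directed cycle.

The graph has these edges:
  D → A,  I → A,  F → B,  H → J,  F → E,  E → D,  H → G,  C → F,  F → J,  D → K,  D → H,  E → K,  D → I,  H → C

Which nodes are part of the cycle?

DFS with gray/black marking from F:
F gray
  E gray
    D gray
      A gray
      A black
      I gray
        I→A: A black — skip
      I black
      H gray
        G gray
        G black
        C gray
          C→F: F is gray → back edge
Back edge closes the cycle F → E → D → H → C → F; its vertices are {C, D, E, F, H}.

C, D, E, F, H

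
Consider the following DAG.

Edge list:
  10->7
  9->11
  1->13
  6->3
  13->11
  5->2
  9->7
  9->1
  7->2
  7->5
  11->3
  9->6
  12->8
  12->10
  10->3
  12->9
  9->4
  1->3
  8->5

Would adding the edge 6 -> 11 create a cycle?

No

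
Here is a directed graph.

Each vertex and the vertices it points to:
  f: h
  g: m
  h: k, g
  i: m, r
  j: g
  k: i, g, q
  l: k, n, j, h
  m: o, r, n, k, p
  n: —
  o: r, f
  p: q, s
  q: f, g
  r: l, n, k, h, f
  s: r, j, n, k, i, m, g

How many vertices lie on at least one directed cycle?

A vertex is on a directed cycle iff it belongs to a strongly connected component of size ≥ 2 (or has a self-loop).
The vertices on cycles are {f, g, h, i, j, k, l, m, o, p, q, r, s} — 13 in total.

13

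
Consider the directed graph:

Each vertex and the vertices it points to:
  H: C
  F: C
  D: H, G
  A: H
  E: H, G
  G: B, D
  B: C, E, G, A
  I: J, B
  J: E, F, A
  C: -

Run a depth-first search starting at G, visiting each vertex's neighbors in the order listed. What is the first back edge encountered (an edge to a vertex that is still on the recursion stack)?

DFS from G (visiting each vertex's neighbors in the order listed); mark gray on enter, black on exit:
G gray
  B gray
    C gray
    C black
    E gray
      H gray
        H→C: C black — skip
      H black
      E→G: G is gray → back edge
First back edge: E → G.

E->G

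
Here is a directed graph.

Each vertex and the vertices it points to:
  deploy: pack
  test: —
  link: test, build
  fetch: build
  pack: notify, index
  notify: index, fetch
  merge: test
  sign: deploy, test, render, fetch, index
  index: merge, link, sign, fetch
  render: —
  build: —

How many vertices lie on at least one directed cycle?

5

A vertex is on a directed cycle iff it belongs to a strongly connected component of size ≥ 2 (or has a self-loop).
The vertices on cycles are {pack, sign, index, deploy, notify} — 5 in total.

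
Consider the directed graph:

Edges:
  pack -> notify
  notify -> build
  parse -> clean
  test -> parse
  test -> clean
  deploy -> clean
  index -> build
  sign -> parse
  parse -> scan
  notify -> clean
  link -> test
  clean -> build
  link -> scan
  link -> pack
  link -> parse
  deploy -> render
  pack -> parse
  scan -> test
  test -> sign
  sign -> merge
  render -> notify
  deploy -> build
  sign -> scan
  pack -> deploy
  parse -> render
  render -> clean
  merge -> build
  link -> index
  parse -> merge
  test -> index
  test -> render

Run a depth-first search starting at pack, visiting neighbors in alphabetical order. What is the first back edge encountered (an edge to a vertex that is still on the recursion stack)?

DFS from pack (visiting neighbors in alphabetical order); mark gray on enter, black on exit:
pack gray
  deploy gray
    build gray
    build black
    clean gray
      clean→build: build black — skip
    clean black
    render gray
      render→clean: clean black — skip
      notify gray
        notify→build: build black — skip
        notify→clean: clean black — skip
      notify black
    render black
  deploy black
  pack→notify: notify black — skip
  parse gray
    parse→clean: clean black — skip
    merge gray
      merge→build: build black — skip
    merge black
    parse→render: render black — skip
    scan gray
      test gray
        test→clean: clean black — skip
        index gray
          index→build: build black — skip
        index black
        test→parse: parse is gray → back edge
First back edge: test → parse.

test->parse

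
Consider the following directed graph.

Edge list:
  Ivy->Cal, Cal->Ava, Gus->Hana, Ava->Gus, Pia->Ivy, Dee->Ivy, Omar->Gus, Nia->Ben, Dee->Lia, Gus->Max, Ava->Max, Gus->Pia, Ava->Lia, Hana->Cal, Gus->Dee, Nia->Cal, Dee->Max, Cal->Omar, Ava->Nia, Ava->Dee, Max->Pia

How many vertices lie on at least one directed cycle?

10

A vertex is on a directed cycle iff it belongs to a strongly connected component of size ≥ 2 (or has a self-loop).
The vertices on cycles are {Ava, Cal, Dee, Gus, Ivy, Max, Nia, Pia, Hana, Omar} — 10 in total.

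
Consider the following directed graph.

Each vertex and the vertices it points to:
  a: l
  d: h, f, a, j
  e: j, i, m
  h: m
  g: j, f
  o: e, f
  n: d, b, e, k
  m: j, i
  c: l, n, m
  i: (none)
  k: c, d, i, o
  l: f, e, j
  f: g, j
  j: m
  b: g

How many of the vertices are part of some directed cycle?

A vertex is on a directed cycle iff it belongs to a strongly connected component of size ≥ 2 (or has a self-loop).
The vertices on cycles are {c, f, g, j, k, m, n} — 7 in total.

7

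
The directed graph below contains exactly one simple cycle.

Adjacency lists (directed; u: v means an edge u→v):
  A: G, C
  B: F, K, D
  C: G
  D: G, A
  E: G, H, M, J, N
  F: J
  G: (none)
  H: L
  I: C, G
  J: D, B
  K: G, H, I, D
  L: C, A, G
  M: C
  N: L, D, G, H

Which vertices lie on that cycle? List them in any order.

DFS with gray/black marking from J:
J gray
  D gray
    G gray
    G black
    A gray
      A→G: G black — skip
      C gray
        C→G: G black — skip
      C black
    A black
  D black
  B gray
    F gray
      F→J: J is gray → back edge
Back edge closes the cycle J → B → F → J; its vertices are {B, F, J}.

B, F, J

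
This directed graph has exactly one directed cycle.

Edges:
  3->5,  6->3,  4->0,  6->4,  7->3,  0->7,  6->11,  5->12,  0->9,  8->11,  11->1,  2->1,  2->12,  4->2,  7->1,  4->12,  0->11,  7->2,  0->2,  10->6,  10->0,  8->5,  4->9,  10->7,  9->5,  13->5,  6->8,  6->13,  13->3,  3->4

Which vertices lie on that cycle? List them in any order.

0, 3, 4, 7

DFS with gray/black marking from 4:
4 gray
  0 gray
    9 gray
      5 gray
        12 gray
        12 black
      5 black
    9 black
    11 gray
      1 gray
      1 black
    11 black
    7 gray
      3 gray
        3→5: 5 black — skip
        3→4: 4 is gray → back edge
Back edge closes the cycle 4 → 0 → 7 → 3 → 4; its vertices are {0, 3, 4, 7}.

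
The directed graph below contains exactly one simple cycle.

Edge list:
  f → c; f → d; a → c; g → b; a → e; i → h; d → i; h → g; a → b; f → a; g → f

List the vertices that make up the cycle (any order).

d, f, g, h, i

DFS with gray/black marking from f:
f gray
  a gray
    c gray
    c black
    b gray
    b black
    e gray
    e black
  a black
  f→c: c black — skip
  d gray
    i gray
      h gray
        g gray
          g→b: b black — skip
          g→f: f is gray → back edge
Back edge closes the cycle f → d → i → h → g → f; its vertices are {d, f, g, h, i}.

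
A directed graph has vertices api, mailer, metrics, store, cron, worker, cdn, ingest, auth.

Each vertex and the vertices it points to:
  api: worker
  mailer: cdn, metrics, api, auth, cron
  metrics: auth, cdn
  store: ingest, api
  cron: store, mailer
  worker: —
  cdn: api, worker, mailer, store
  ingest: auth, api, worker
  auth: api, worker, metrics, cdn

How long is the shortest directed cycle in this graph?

2

For each vertex v, BFS finds the shortest path from v back to v.
The shortest such closed walk is cron → mailer → cron, length 2.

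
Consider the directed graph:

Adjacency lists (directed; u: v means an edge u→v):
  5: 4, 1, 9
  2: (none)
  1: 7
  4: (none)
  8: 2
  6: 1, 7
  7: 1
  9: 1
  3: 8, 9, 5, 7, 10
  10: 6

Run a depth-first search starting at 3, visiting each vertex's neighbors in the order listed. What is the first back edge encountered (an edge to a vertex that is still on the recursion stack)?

DFS from 3 (visiting each vertex's neighbors in the order listed); mark gray on enter, black on exit:
3 gray
  8 gray
    2 gray
    2 black
  8 black
  9 gray
    1 gray
      7 gray
        7→1: 1 is gray → back edge
First back edge: 7 → 1.

7->1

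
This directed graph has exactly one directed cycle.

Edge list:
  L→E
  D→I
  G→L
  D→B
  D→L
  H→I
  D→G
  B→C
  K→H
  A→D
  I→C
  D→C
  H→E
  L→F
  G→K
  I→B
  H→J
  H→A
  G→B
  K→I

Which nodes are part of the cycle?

A, D, G, H, K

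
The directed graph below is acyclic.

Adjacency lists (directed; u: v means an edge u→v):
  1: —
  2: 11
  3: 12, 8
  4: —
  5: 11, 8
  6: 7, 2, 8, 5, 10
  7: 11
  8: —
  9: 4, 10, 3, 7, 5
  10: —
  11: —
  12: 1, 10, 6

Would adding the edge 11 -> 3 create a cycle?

Yes

Adding 11→3 creates a cycle iff 3 can already reach 11.
Path from 3: 3 → 12 → 6 → 2 → 11.
So 3 → … → 11 → 3 is a cycle.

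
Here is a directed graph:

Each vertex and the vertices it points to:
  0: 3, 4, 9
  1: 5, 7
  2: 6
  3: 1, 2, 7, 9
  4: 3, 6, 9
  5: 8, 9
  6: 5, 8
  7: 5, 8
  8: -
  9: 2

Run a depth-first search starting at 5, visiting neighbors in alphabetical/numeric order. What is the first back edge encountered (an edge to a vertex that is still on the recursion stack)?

6→5

DFS from 5 (visiting neighbors in alphabetical/numeric order); mark gray on enter, black on exit:
5 gray
  8 gray
  8 black
  9 gray
    2 gray
      6 gray
        6→5: 5 is gray → back edge
First back edge: 6 → 5.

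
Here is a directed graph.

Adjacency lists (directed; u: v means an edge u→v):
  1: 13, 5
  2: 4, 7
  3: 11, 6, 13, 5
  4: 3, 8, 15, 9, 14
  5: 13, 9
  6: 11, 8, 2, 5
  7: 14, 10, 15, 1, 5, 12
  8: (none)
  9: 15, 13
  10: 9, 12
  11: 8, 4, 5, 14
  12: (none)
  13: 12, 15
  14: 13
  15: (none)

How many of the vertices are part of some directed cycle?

A vertex is on a directed cycle iff it belongs to a strongly connected component of size ≥ 2 (or has a self-loop).
The vertices on cycles are {2, 3, 4, 6, 11} — 5 in total.

5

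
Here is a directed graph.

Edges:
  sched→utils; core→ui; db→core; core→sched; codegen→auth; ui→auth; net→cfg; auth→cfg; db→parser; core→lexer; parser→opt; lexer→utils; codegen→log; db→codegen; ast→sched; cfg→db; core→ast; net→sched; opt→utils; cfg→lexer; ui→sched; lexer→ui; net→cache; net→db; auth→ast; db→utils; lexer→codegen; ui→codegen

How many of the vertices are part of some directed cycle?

7

A vertex is on a directed cycle iff it belongs to a strongly connected component of size ≥ 2 (or has a self-loop).
The vertices on cycles are {db, ui, cfg, auth, core, lexer, codegen} — 7 in total.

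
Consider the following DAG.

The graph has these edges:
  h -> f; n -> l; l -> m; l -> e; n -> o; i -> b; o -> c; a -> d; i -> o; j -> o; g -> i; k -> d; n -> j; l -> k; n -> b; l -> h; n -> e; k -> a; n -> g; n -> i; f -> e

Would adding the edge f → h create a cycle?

Adding f→h creates a cycle iff h can already reach f.
Path from h: h → f.
So h → … → f → h is a cycle.

Yes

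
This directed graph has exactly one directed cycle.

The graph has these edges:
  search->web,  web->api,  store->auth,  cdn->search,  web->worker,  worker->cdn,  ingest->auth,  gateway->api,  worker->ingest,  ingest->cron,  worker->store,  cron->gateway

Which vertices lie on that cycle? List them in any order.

cdn, web, search, worker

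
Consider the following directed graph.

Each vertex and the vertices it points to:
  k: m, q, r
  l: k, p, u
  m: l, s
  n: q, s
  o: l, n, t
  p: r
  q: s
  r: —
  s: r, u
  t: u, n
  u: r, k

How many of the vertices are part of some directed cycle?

6

A vertex is on a directed cycle iff it belongs to a strongly connected component of size ≥ 2 (or has a self-loop).
The vertices on cycles are {k, l, m, q, s, u} — 6 in total.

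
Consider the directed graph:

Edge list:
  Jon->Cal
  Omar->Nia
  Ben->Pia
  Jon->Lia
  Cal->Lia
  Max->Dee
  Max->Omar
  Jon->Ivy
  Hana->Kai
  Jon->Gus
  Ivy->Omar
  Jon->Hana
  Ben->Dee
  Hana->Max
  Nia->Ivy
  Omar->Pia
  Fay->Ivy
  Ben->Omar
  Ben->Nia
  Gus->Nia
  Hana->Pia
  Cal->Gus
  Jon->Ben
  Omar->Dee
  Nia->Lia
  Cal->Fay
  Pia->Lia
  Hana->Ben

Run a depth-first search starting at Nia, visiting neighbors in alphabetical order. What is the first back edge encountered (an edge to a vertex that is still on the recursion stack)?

Omar→Nia

DFS from Nia (visiting neighbors in alphabetical order); mark gray on enter, black on exit:
Nia gray
  Ivy gray
    Omar gray
      Dee gray
      Dee black
      Omar→Nia: Nia is gray → back edge
First back edge: Omar → Nia.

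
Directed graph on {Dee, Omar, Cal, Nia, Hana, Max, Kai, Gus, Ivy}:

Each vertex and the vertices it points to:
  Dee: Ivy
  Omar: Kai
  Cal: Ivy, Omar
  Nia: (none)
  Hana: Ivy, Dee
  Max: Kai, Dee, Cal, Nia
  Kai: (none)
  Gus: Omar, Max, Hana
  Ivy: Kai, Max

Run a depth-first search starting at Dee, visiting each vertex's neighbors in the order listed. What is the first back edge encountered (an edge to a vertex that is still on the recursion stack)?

DFS from Dee (visiting each vertex's neighbors in the order listed); mark gray on enter, black on exit:
Dee gray
  Ivy gray
    Kai gray
    Kai black
    Max gray
      Max→Kai: Kai black — skip
      Max→Dee: Dee is gray → back edge
First back edge: Max → Dee.

Max->Dee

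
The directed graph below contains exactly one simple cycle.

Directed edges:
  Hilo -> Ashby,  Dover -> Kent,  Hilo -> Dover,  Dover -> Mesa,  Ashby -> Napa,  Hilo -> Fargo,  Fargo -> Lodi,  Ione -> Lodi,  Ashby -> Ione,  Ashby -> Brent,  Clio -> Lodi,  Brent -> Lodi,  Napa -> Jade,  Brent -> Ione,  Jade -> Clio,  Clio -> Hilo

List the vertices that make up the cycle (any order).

Clio, Hilo, Jade, Napa, Ashby

DFS with gray/black marking from Hilo:
Hilo gray
  Fargo gray
    Lodi gray
    Lodi black
  Fargo black
  Ashby gray
    Brent gray
      Ione gray
        Ione→Lodi: Lodi black — skip
      Ione black
      Brent→Lodi: Lodi black — skip
    Brent black
    Ashby→Ione: Ione black — skip
    Napa gray
      Jade gray
        Clio gray
          Clio→Lodi: Lodi black — skip
          Clio→Hilo: Hilo is gray → back edge
Back edge closes the cycle Hilo → Ashby → Napa → Jade → Clio → Hilo; its vertices are {Clio, Hilo, Jade, Napa, Ashby}.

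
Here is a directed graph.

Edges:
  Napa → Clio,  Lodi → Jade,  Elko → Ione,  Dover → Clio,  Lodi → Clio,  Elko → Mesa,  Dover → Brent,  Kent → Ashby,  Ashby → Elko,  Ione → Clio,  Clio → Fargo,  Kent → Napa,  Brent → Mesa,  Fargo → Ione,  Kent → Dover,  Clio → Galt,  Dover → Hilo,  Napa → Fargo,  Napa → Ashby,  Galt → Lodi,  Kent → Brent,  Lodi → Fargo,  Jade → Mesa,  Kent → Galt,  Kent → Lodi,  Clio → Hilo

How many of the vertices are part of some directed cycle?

A vertex is on a directed cycle iff it belongs to a strongly connected component of size ≥ 2 (or has a self-loop).
The vertices on cycles are {Clio, Galt, Ione, Lodi, Fargo} — 5 in total.

5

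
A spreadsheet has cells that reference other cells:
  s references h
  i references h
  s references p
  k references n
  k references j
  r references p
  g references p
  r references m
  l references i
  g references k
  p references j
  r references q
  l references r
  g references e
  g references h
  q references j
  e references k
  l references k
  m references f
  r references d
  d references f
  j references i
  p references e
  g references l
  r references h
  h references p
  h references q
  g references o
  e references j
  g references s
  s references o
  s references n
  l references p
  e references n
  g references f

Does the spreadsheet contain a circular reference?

DFS with white/gray/black marking, starting from p:
p gray
  j gray
    i gray
      h gray
        h→p: p is gray → back edge
Back edge found, so a cycle exists: p → j → i → h → p.

Yes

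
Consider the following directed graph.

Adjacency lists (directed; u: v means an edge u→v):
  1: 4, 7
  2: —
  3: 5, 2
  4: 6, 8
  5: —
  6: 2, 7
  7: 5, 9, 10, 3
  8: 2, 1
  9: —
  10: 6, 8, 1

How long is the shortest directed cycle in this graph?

For each vertex v, BFS finds the shortest path from v back to v.
The shortest such closed walk is 4 → 8 → 1 → 4, length 3.

3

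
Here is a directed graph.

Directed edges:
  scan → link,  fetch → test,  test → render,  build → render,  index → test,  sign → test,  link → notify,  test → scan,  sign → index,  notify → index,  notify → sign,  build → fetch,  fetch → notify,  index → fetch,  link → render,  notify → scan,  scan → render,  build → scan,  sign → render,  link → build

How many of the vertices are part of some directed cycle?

8

A vertex is on a directed cycle iff it belongs to a strongly connected component of size ≥ 2 (or has a self-loop).
The vertices on cycles are {link, scan, sign, test, build, fetch, index, notify} — 8 in total.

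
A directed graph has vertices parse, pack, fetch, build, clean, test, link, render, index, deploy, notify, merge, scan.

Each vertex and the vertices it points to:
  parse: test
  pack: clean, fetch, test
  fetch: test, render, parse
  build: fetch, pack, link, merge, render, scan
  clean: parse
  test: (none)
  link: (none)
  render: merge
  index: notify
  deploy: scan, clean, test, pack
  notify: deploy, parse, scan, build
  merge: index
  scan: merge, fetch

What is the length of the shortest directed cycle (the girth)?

4

For each vertex v, BFS finds the shortest path from v back to v.
The shortest such closed walk is notify → build → merge → index → notify, length 4.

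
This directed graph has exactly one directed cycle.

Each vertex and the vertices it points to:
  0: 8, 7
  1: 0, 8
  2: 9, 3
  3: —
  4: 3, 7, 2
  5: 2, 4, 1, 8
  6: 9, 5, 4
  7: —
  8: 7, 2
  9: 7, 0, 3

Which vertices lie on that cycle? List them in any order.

0, 2, 8, 9

DFS with gray/black marking from 9:
9 gray
  7 gray
  7 black
  0 gray
    8 gray
      8→7: 7 black — skip
      2 gray
        2→9: 9 is gray → back edge
Back edge closes the cycle 9 → 0 → 8 → 2 → 9; its vertices are {0, 2, 8, 9}.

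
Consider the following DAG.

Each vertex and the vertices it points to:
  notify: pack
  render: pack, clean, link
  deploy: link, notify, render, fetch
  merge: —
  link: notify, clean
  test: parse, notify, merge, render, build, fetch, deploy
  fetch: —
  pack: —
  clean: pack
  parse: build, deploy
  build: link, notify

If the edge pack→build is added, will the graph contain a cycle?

Adding pack→build creates a cycle iff build can already reach pack.
Path from build: build → notify → pack.
So build → … → pack → build is a cycle.

Yes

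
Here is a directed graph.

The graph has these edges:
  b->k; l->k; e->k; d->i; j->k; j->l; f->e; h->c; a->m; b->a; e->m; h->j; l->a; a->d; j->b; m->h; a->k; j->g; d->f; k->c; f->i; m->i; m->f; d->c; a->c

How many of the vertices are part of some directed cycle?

A vertex is on a directed cycle iff it belongs to a strongly connected component of size ≥ 2 (or has a self-loop).
The vertices on cycles are {a, b, d, e, f, h, j, l, m} — 9 in total.

9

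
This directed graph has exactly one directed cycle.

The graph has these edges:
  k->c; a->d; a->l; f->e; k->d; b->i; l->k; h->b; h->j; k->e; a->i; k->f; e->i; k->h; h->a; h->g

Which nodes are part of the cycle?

a, h, k, l

DFS with gray/black marking from k:
k gray
  e gray
    i gray
    i black
  e black
  h gray
    b gray
      b→i: i black — skip
    b black
    j gray
    j black
    a gray
      a→i: i black — skip
      l gray
        l→k: k is gray → back edge
Back edge closes the cycle k → h → a → l → k; its vertices are {a, h, k, l}.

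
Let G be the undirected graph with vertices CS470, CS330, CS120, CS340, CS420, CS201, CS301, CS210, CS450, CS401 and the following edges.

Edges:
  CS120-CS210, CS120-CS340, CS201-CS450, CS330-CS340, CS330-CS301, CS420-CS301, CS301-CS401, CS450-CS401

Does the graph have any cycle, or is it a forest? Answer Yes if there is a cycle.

DFS, tracking each vertex's parent; an edge to a visited non-parent vertex closes a cycle.
Start from CS201:
visit CS201 (parent –)
  visit CS450 (parent CS201)
    visit CS401 (parent CS450)
      CS401–CS450: parent, skip
      visit CS301 (parent CS401)
        visit CS420 (parent CS301)
          CS420–CS301: parent, skip
        visit CS330 (parent CS301)
          CS330–CS301: parent, skip
          visit CS340 (parent CS330)
            CS340–CS330: parent, skip
            visit CS120 (parent CS340)
              visit CS210 (parent CS120)
                CS210–CS120: parent, skip
              CS120–CS340: parent, skip
        CS301–CS401: parent, skip
    CS450–CS201: parent, skip
visit CS470 (parent –)
No non-parent visited neighbor found — the graph is a forest.

No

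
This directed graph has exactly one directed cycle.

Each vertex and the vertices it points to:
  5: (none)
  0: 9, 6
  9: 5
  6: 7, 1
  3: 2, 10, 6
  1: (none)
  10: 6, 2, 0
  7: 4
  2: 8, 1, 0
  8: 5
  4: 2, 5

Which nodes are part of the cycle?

0, 2, 4, 6, 7

DFS with gray/black marking from 2:
2 gray
  8 gray
    5 gray
    5 black
  8 black
  1 gray
  1 black
  0 gray
    9 gray
      9→5: 5 black — skip
    9 black
    6 gray
      7 gray
        4 gray
          4→2: 2 is gray → back edge
Back edge closes the cycle 2 → 0 → 6 → 7 → 4 → 2; its vertices are {0, 2, 4, 6, 7}.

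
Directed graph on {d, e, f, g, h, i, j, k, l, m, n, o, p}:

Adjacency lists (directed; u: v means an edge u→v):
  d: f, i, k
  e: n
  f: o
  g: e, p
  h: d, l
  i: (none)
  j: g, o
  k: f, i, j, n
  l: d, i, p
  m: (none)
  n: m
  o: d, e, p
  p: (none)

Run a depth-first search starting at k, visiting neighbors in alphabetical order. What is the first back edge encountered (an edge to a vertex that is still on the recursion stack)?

d→f

DFS from k (visiting neighbors in alphabetical order); mark gray on enter, black on exit:
k gray
  f gray
    o gray
      d gray
        d→f: f is gray → back edge
First back edge: d → f.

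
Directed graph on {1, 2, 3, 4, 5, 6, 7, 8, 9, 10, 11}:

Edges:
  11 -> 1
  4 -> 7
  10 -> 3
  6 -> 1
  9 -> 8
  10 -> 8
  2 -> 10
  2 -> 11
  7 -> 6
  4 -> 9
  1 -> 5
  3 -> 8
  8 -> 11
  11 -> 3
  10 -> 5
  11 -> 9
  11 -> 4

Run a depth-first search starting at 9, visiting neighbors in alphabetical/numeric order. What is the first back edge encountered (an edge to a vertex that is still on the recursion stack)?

3→8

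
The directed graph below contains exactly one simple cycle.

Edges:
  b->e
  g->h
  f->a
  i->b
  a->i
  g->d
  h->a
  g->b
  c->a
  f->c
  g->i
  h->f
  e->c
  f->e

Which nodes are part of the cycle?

DFS with gray/black marking from i:
i gray
  b gray
    e gray
      c gray
        a gray
          a→i: i is gray → back edge
Back edge closes the cycle i → b → e → c → a → i; its vertices are {a, b, c, e, i}.

a, b, c, e, i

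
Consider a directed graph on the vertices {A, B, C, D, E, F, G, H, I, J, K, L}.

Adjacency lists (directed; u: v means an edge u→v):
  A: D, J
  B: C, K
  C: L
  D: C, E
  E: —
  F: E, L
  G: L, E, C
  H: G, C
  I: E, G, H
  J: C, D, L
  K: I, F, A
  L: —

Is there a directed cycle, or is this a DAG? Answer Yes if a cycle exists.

No

DFS with white/gray/black marking, starting from F:
F gray
  E gray
  E black
  L gray
  L black
F black
A gray
  D gray
    C gray
      C→L: L black — skip
    C black
    D→E: E black — skip
  D black
  J gray
    J→C: C black — skip
    J→D: D black — skip
    J→L: L black — skip
  J black
A black
B gray
  B→C: C black — skip
  K gray
    I gray
      I→E: E black — skip
      G gray
        G→L: L black — skip
        G→E: E black — skip
        G→C: C black — skip
      G black
      H gray
        H→G: G black — skip
        H→C: C black — skip
      H black
    I black
    K→F: F black — skip
    K→A: A black — skip
  K black
B black
Every edge goes to a white or black vertex — no back edge, so the graph is acyclic.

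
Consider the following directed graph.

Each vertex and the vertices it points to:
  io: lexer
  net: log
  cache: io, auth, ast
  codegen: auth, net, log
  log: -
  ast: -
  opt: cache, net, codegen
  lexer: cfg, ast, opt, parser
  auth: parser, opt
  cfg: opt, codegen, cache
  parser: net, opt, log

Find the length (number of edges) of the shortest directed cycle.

3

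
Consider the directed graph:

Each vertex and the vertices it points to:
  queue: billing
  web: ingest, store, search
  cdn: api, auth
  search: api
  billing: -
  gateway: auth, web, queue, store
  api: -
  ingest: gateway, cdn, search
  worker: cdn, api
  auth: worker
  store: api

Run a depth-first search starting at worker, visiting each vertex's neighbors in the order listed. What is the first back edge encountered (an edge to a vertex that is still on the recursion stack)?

DFS from worker (visiting each vertex's neighbors in the order listed); mark gray on enter, black on exit:
worker gray
  cdn gray
    api gray
    api black
    auth gray
      auth→worker: worker is gray → back edge
First back edge: auth → worker.

auth→worker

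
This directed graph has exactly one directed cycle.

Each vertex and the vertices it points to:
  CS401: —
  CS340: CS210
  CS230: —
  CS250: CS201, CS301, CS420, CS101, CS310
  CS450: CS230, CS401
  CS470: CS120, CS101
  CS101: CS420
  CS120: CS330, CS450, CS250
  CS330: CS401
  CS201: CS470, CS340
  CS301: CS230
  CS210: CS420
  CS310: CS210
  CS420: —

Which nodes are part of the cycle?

CS120, CS201, CS250, CS470

DFS with gray/black marking from CS120:
CS120 gray
  CS330 gray
    CS401 gray
    CS401 black
  CS330 black
  CS450 gray
    CS230 gray
    CS230 black
    CS450→CS401: CS401 black — skip
  CS450 black
  CS250 gray
    CS201 gray
      CS470 gray
        CS470→CS120: CS120 is gray → back edge
Back edge closes the cycle CS120 → CS250 → CS201 → CS470 → CS120; its vertices are {CS120, CS201, CS250, CS470}.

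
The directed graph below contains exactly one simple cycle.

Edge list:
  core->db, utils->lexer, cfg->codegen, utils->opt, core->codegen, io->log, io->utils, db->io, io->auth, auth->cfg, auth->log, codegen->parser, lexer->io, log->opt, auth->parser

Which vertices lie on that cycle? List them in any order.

io, lexer, utils

DFS with gray/black marking from io:
io gray
  log gray
    opt gray
    opt black
  log black
  auth gray
    parser gray
    parser black
    auth→log: log black — skip
    cfg gray
      codegen gray
        codegen→parser: parser black — skip
      codegen black
    cfg black
  auth black
  utils gray
    lexer gray
      lexer→io: io is gray → back edge
Back edge closes the cycle io → utils → lexer → io; its vertices are {io, lexer, utils}.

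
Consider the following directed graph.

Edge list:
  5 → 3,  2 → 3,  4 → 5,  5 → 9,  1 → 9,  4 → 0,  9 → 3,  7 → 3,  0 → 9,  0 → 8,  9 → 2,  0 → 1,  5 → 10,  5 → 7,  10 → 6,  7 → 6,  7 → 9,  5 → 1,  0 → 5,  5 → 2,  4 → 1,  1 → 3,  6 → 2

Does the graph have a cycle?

No

DFS with white/gray/black marking, starting from 3:
3 gray
3 black
0 gray
  5 gray
    5→3: 3 black — skip
    1 gray
      1→3: 3 black — skip
      9 gray
        2 gray
          2→3: 3 black — skip
        2 black
        9→3: 3 black — skip
      9 black
    1 black
    10 gray
      6 gray
        6→2: 2 black — skip
      6 black
    10 black
    7 gray
      7→6: 6 black — skip
      7→3: 3 black — skip
      7→9: 9 black — skip
    7 black
    5→9: 9 black — skip
    5→2: 2 black — skip
  5 black
  0→9: 9 black — skip
  0→1: 1 black — skip
  8 gray
  8 black
0 black
4 gray
  4→0: 0 black — skip
  4→1: 1 black — skip
  4→5: 5 black — skip
4 black
Every edge goes to a white or black vertex — no back edge, so the graph is acyclic.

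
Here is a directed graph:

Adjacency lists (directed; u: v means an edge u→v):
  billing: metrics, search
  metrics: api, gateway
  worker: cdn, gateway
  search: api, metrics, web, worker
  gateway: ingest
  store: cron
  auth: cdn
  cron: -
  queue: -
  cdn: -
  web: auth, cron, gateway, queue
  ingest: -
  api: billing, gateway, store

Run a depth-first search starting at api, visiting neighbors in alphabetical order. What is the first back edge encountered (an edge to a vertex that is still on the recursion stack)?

DFS from api (visiting neighbors in alphabetical order); mark gray on enter, black on exit:
api gray
  billing gray
    metrics gray
      metrics→api: api is gray → back edge
First back edge: metrics → api.

metrics->api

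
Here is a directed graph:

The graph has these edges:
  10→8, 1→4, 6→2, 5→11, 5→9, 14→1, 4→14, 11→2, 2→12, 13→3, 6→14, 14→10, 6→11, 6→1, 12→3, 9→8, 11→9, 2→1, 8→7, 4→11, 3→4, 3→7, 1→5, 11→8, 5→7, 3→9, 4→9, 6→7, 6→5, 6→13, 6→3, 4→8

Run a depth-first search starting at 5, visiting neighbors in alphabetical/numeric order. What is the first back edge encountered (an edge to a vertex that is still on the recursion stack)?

4→11

DFS from 5 (visiting neighbors in alphabetical/numeric order); mark gray on enter, black on exit:
5 gray
  7 gray
  7 black
  9 gray
    8 gray
      8→7: 7 black — skip
    8 black
  9 black
  11 gray
    2 gray
      1 gray
        4 gray
          4→8: 8 black — skip
          4→9: 9 black — skip
          4→11: 11 is gray → back edge
First back edge: 4 → 11.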